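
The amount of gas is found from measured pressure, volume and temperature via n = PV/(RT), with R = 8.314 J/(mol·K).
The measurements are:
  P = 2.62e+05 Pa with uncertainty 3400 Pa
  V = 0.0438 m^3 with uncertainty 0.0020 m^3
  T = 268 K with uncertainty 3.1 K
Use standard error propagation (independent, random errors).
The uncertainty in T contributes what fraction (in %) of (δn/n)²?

(δn/n)² = (1·δP/P)² + (1·δV/V)² + (-1·δT/T)²
  P term: (1×0.0130)² = 0.000168
  V term: (1×0.0457)² = 0.00209
  T term: (-1×0.0116)² = 0.000134
Total = 0.00239. Share from T = 0.000134/0.00239 = 0.0560.

5.60%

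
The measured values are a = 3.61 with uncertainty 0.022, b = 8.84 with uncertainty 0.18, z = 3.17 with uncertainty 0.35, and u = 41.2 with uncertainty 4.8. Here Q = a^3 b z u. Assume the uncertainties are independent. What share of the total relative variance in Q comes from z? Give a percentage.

46.0%

(δQ/Q)² = (3·δa/a)² + (1·δb/b)² + (1·δz/z)² + (1·δu/u)²
  a term: (3×0.00609)² = 0.000334
  b term: (1×0.0204)² = 0.000415
  z term: (1×0.110)² = 0.0122
  u term: (1×0.117)² = 0.0136
Total = 0.0265. Share from z = 0.0122/0.0265 = 0.460.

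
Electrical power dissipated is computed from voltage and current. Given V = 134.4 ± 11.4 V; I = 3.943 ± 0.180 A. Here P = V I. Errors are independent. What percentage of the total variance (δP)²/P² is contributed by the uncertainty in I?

22.5%

(δP/P)² = (1·δV/V)² + (1·δI/I)²
  V term: (1×0.0848)² = 0.00719
  I term: (1×0.0457)² = 0.00208
Total = 0.00928. Share from I = 0.00208/0.00928 = 0.225.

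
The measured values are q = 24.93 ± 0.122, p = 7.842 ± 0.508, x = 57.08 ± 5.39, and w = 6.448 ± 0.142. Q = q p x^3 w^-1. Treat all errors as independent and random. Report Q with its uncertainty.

Relative error in a monomial: (δQ/Q)² = Σ (nᵢ · δxᵢ/xᵢ)².
  (1·δq/q)² = (1×0.00489)² = 2.39e-05;  (1·δp/p)² = (1×0.0648)² = 0.00420;  (3·δx/x)² = (3×0.0944)² = 0.0803;  (-1·δw/w)² = (-1×0.0220)² = 0.000485
δQ/Q = √(0.0850) = 0.291
Q = 5.639e+06, so δQ = 0.291 × 5.639e+06 = 1.64e+06.

(5.639 ± 1.64) × 10^6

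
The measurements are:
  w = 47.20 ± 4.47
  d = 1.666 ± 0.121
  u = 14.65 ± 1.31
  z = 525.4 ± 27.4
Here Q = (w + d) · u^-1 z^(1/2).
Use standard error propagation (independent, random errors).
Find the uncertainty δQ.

9.98

Let h = w + d = 48.87. δh = √(δw² + δd²) = √(20.0 + 0.0146) = 4.47, so δh/h = 0.0915.
Q is then a monomial in h, u, z:
δQ/Q = √((δh/h)² + (-1·δu/u)² + (½·δz/z)²) = √(0.00837 + 0.00800 + 0.000680) = 0.131
Q = 76.46, so δQ = 0.131 × 76.46 = 9.98.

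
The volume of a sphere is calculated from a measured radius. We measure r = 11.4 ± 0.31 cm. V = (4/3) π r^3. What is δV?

506 cm^3

V ∝ r^3, so δV/V = |3| · δr/r = 3 × 0.0272 = 0.0816.
V = 6210 cm^3, so δV = 0.0816 × 6210 = 506 cm^3.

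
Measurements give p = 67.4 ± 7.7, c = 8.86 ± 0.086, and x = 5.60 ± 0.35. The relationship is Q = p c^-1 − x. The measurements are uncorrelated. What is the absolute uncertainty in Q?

Let w = p·c^-1 = 7.61. δw/w = √((1·δp/p)² + (-1·δc/c)²) = √(0.0131 + 9.42e-05) = 0.115, so δw = 0.872.
Q = w − x: δQ = √(δw² + δx²) = √(0.761 + 0.122) = 0.940

0.940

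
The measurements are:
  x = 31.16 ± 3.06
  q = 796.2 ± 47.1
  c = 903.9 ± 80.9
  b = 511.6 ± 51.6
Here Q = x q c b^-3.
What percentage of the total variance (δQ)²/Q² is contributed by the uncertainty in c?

(δQ/Q)² = (1·δx/x)² + (1·δq/q)² + (1·δc/c)² + (-3·δb/b)²
  x term: (1×0.0982)² = 0.00964
  q term: (1×0.0592)² = 0.00350
  c term: (1×0.0895)² = 0.00801
  b term: (-3×0.101)² = 0.0916
Total = 0.113. Share from c = 0.00801/0.113 = 0.0711.

7.11%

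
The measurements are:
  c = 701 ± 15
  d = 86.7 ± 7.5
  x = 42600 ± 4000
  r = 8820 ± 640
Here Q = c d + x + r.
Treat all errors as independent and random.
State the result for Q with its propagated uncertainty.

(1.12 ± 0.0676) × 10^5

Let p = c·d = 60800. δp/p = √((1·δc/c)² + (1·δd/d)²) = √(0.000458 + 0.00748) = 0.0891, so δp = 5420.
Q = p + x + r: δQ = √(δp² + δx² + δr²) = √(2.93e+07 + 1.6e+07 + 4.1e+05) = 6760
Q = 1.12e+05.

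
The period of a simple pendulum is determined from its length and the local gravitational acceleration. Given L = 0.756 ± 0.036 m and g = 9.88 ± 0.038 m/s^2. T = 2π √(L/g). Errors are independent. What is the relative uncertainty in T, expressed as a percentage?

2.39%

Each factor contributes (exponent × relative error)² to (δT/T)²:
  (½·δL/L)² = (0.5×0.0476)² = 0.000567;  (−½·δg/g)² = (-0.5×0.00385)² = 3.7e-06
δT/T = √(0.000571) = 0.0239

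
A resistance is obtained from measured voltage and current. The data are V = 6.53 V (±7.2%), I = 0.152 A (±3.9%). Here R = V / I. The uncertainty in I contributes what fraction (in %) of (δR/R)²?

22.7%

(δR/R)² = (1·δV/V)² + (-1·δI/I)²
  V term: (1×0.0720)² = 0.00518
  I term: (-1×0.0390)² = 0.00152
Total = 0.00671. Share from I = 0.00152/0.00671 = 0.227.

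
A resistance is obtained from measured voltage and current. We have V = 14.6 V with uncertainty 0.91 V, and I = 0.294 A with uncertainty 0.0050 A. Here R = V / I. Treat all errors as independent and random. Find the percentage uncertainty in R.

Relative error in a monomial: (δR/R)² = Σ (nᵢ · δxᵢ/xᵢ)².
  (1·δV/V)² = (1×0.0623)² = 0.00388;  (-1·δI/I)² = (-1×0.0170)² = 0.000289
δR/R = √(0.00417) = 0.0646

6.46%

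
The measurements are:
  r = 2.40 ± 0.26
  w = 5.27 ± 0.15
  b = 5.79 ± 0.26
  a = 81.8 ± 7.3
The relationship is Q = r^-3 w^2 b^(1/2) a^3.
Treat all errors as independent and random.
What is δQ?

1.13e+06

Relative error in a monomial: (δQ/Q)² = Σ (nᵢ · δxᵢ/xᵢ)².
  (-3·δr/r)² = (-3×0.108)² = 0.106;  (2·δw/w)² = (2×0.0285)² = 0.00324;  (½·δb/b)² = (0.5×0.0449)² = 0.000504;  (3·δa/a)² = (3×0.0892)² = 0.0717
δQ/Q = √(0.181) = 0.425
Q = 2.65e+06, so δQ = 0.425 × 2.65e+06 = 1.13e+06.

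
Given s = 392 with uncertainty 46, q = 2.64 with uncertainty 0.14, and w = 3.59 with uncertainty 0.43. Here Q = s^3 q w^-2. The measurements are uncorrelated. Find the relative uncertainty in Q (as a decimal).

0.429

Each factor contributes (exponent × relative error)² to (δQ/Q)²:
  (3·δs/s)² = (3×0.117)² = 0.124;  (1·δq/q)² = (1×0.0530)² = 0.00281;  (-2·δw/w)² = (-2×0.120)² = 0.0574
δQ/Q = √(0.184) = 0.429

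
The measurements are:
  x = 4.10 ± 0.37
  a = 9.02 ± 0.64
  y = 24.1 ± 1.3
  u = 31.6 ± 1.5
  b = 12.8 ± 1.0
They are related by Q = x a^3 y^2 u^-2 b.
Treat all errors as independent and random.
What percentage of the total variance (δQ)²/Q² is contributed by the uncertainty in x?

10.2%

(δQ/Q)² = (1·δx/x)² + (3·δa/a)² + (2·δy/y)² + (-2·δu/u)² + (1·δb/b)²
  x term: (1×0.0902)² = 0.00814
  a term: (3×0.0710)² = 0.0453
  y term: (2×0.0539)² = 0.0116
  u term: (-2×0.0475)² = 0.00901
  b term: (1×0.0781)² = 0.00610
Total = 0.0802. Share from x = 0.00814/0.0802 = 0.102.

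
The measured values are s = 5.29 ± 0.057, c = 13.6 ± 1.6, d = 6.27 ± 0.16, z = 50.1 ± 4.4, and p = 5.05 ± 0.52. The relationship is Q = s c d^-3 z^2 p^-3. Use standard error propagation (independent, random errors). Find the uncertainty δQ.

2.17

Q is a product of powers, so relative uncertainties combine in quadrature:
  (1·δs/s)² = (1×0.0108)² = 0.000116;  (1·δc/c)² = (1×0.118)² = 0.0138;  (-3·δd/d)² = (-3×0.0255)² = 0.00586;  (2·δz/z)² = (2×0.0878)² = 0.0309;  (-3·δp/p)² = (-3×0.103)² = 0.0954
δQ/Q = √(0.146) = 0.382
Q = 5.69, so δQ = 0.382 × 5.69 = 2.17.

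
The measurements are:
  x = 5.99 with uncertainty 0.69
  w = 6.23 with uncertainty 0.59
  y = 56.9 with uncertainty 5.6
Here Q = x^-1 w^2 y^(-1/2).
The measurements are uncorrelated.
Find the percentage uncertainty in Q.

22.7%

Q is a product of powers, so relative uncertainties combine in quadrature:
  (-1·δx/x)² = (-1×0.115)² = 0.0133;  (2·δw/w)² = (2×0.0947)² = 0.0359;  (−½·δy/y)² = (-0.5×0.0984)² = 0.00242
δQ/Q = √(0.0516) = 0.227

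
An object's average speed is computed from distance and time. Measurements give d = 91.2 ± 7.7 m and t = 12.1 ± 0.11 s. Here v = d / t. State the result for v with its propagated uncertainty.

7.54 ± 0.640 m/s

Products/powers → add relative errors in quadrature, weighted by exponent:
  (1·δd/d)² = (1×0.0844)² = 0.00713;  (-1·δt/t)² = (-1×0.00909)² = 8.26e-05
δv/v = √(0.00721) = 0.0849
v = 7.54 m/s, so δv = 0.0849 × 7.54 = 0.640 m/s.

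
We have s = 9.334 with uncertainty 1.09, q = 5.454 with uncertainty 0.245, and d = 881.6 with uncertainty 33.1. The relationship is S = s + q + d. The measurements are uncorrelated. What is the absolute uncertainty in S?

Sums and differences: (δS)² = Σ (cᵢ δxᵢ)².
  (δs)² = 1.19;  (δq)² = 0.0600;  (δd)² = 1100
δS = √(1100) = 33.1

33.1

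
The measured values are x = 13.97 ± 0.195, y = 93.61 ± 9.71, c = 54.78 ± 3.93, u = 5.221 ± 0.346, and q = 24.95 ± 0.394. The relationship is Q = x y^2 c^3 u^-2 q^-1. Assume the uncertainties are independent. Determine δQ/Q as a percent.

For a monomial Q ∝ x, y^2, c^3, u^-2, q^-1, fractional errors add in quadrature:
  (1·δx/x)² = (1×0.0140)² = 0.000195;  (2·δy/y)² = (2×0.104)² = 0.0430;  (3·δc/c)² = (3×0.0717)² = 0.0463;  (-2·δu/u)² = (-2×0.0663)² = 0.0176;  (-1·δq/q)² = (-1×0.0158)² = 0.000249
δQ/Q = √(0.107) = 0.328

32.8%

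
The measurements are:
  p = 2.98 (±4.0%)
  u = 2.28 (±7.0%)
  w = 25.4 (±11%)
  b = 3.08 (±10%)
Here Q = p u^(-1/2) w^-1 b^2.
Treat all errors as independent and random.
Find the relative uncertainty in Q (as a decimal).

Each factor contributes (exponent × relative error)² to (δQ/Q)²:
  (1·δp/p)² = (1×0.0400)² = 0.00160;  (−½·δu/u)² = (-0.5×0.0700)² = 0.00123;  (-1·δw/w)² = (-1×0.110)² = 0.0121;  (2·δb/b)² = (2×0.100)² = 0.0400
δQ/Q = √(0.0549) = 0.234

0.234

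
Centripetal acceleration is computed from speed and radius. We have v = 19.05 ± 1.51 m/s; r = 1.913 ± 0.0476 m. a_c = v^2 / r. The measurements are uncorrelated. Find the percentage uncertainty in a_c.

16.0%

Relative error in a monomial: (δa_c/a_c)² = Σ (nᵢ · δxᵢ/xᵢ)².
  (2·δv/v)² = (2×0.0793)² = 0.0251;  (-1·δr/r)² = (-1×0.0249)² = 0.000619
δa_c/a_c = √(0.0258) = 0.160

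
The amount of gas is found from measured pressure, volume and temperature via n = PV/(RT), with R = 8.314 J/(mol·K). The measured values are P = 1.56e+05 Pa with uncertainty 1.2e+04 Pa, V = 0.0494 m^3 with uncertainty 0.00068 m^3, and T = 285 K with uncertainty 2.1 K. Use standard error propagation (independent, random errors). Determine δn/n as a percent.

7.85%

Since n is a product/quotient, work with relative uncertainties:
  (1·δP/P)² = (1×0.0769)² = 0.00592;  (1·δV/V)² = (1×0.0138)² = 0.000189;  (-1·δT/T)² = (-1×0.00737)² = 5.43e-05
δn/n = √(0.00616) = 0.0785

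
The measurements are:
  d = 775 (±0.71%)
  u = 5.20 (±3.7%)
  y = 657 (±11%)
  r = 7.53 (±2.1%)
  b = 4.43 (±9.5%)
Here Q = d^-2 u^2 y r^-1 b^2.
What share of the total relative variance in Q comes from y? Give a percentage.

22.3%

(δQ/Q)² = (-2·δd/d)² + (2·δu/u)² + (1·δy/y)² + (-1·δr/r)² + (2·δb/b)²
  d term: (-2×0.00710)² = 0.000202
  u term: (2×0.0370)² = 0.00548
  y term: (1×0.110)² = 0.0121
  r term: (-1×0.0210)² = 0.000441
  b term: (2×0.0950)² = 0.0361
Total = 0.0543. Share from y = 0.0121/0.0543 = 0.223.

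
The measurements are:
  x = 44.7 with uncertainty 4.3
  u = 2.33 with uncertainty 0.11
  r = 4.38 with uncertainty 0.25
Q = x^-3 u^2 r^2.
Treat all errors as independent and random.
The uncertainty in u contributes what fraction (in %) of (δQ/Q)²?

(δQ/Q)² = (-3·δx/x)² + (2·δu/u)² + (2·δr/r)²
  x term: (-3×0.0962)² = 0.0833
  u term: (2×0.0472)² = 0.00892
  r term: (2×0.0571)² = 0.0130
Total = 0.105. Share from u = 0.00892/0.105 = 0.0847.

8.47%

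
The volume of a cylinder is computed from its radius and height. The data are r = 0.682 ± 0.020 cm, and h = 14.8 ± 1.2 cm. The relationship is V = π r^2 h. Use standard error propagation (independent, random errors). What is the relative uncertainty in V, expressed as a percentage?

10.0%

Products/powers → add relative errors in quadrature, weighted by exponent:
  (2·δr/r)² = (2×0.0293)² = 0.00344;  (1·δh/h)² = (1×0.0811)² = 0.00657
δV/V = √(0.0100) = 0.100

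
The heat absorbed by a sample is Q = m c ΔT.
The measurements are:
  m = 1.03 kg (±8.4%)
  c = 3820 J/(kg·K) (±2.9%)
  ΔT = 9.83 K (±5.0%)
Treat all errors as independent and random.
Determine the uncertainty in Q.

3940 J

Products/powers → add relative errors in quadrature, weighted by exponent:
  (1·δm/m)² = (1×0.0840)² = 0.00706;  (1·δc/c)² = (1×0.0290)² = 0.000841;  (1·δΔT/ΔT)² = (1×0.0500)² = 0.00250
δQ/Q = √(0.0104) = 0.102
Q = 38700 J, so δQ = 0.102 × 38700 = 3940 J.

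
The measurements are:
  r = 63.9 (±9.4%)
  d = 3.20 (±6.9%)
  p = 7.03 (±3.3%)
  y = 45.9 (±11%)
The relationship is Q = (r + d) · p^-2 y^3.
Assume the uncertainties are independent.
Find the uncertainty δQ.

45700

Let u = r + d = 67.1. δu = √(δr² + δd²) = √(36.1 + 0.0488) = 6.01, so δu/u = 0.0896.
Q is then a monomial in u, p, y:
δQ/Q = √((δu/u)² + (-2·δp/p)² + (3·δy/y)²) = √(0.00802 + 0.00436 + 0.109) = 0.348
Q = 1.31e+05, so δQ = 0.348 × 1.31e+05 = 45700.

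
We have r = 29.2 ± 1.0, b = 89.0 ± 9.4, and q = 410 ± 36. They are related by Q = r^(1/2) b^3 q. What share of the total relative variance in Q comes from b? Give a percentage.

92.6%

(δQ/Q)² = (½·δr/r)² + (3·δb/b)² + (1·δq/q)²
  r term: (0.5×0.0342)² = 0.000293
  b term: (3×0.106)² = 0.100
  q term: (1×0.0878)² = 0.00771
Total = 0.108. Share from b = 0.100/0.108 = 0.926.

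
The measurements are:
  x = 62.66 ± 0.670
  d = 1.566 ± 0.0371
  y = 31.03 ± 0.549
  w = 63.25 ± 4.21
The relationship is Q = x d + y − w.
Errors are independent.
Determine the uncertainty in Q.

4.95

Let p = x·d = 98.13. δp/p = √((1·δx/x)² + (1·δd/d)²) = √(0.000114 + 0.000561) = 0.0260, so δp = 2.55.
Q = p + y − w: δQ = √(δp² + δy² + δw²) = √(6.51 + 0.301 + 17.7) = 4.95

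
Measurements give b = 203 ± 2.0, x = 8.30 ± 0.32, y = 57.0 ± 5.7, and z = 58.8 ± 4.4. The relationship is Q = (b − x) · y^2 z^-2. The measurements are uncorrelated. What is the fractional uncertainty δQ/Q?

0.250

Let u = b − x = 195. δu = √(δb² + δx²) = √(4.00 + 0.102) = 2.03, so δu/u = 0.0104.
Q is then a monomial in u, y, z:
δQ/Q = √((δu/u)² + (2·δy/y)² + (-2·δz/z)²) = √(0.000108 + 0.0400 + 0.0224) = 0.250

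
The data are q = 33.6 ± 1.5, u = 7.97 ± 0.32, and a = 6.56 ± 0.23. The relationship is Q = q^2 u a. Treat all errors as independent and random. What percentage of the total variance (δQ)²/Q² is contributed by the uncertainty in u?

(δQ/Q)² = (2·δq/q)² + (1·δu/u)² + (1·δa/a)²
  q term: (2×0.0446)² = 0.00797
  u term: (1×0.0402)² = 0.00161
  a term: (1×0.0351)² = 0.00123
Total = 0.0108. Share from u = 0.00161/0.0108 = 0.149.

14.9%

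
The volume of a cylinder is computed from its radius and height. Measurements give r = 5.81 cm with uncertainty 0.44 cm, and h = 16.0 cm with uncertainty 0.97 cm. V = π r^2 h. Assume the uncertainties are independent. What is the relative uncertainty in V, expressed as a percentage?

16.3%

For a monomial V ∝ r^2, h, fractional errors add in quadrature:
  (2·δr/r)² = (2×0.0757)² = 0.0229;  (1·δh/h)² = (1×0.0606)² = 0.00368
δV/V = √(0.0266) = 0.163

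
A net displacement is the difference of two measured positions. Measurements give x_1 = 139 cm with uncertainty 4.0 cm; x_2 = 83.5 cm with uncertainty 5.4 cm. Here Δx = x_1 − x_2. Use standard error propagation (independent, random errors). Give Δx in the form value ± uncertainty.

Δx is a linear combination, so absolute uncertainties add in quadrature:
  (δx_1)² = 16.0;  (δx_2)² = 29.2
δΔx = √(45.2) = 6.72 cm
Δx = 55.5 cm.

55.5 ± 6.72 cm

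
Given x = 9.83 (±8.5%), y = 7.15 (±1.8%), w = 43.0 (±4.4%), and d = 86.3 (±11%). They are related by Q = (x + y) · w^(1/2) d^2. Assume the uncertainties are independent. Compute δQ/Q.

0.227

Let u = x + y = 17.0. δu = √(δx² + δy²) = √(0.698 + 0.0166) = 0.845, so δu/u = 0.0498.
Q is then a monomial in u, w, d:
δQ/Q = √((δu/u)² + (½·δw/w)² + (2·δd/d)²) = √(0.00248 + 0.000484 + 0.0484) = 0.227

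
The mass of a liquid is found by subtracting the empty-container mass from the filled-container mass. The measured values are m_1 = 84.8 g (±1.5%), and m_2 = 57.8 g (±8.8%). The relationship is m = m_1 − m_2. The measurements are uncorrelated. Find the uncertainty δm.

5.24 g

For a sum/difference, combine absolute errors in quadrature:
  (δm_1)² = 1.62;  (δm_2)² = 25.9
δm = √(27.5) = 5.24 g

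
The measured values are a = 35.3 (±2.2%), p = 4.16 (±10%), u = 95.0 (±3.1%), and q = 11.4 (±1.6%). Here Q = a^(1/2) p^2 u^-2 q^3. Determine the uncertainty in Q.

3.63

Since Q is a product/quotient, work with relative uncertainties:
  (½·δa/a)² = (0.5×0.0220)² = 0.000121;  (2·δp/p)² = (2×0.100)² = 0.0400;  (-2·δu/u)² = (-2×0.0310)² = 0.00384;  (3·δq/q)² = (3×0.0160)² = 0.00230
δQ/Q = √(0.0463) = 0.215
Q = 16.9, so δQ = 0.215 × 16.9 = 3.63.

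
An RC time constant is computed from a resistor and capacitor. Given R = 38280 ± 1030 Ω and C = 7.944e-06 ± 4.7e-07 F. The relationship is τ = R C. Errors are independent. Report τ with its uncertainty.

0.3041 ± 0.0198 s

For a monomial τ ∝ R, C, fractional errors add in quadrature:
  (1·δR/R)² = (1×0.0269)² = 0.000724;  (1·δC/C)² = (1×0.0592)² = 0.00350
δτ/τ = √(0.00422) = 0.0650
τ = 0.3041 s, so δτ = 0.0650 × 0.3041 = 0.0198 s.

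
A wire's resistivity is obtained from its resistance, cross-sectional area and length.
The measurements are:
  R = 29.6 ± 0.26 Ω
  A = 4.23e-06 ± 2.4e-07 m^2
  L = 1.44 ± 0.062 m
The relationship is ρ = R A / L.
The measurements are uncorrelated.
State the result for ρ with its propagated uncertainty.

Since ρ is a product/quotient, work with relative uncertainties:
  (1·δR/R)² = (1×0.00878)² = 7.72e-05;  (1·δA/A)² = (1×0.0567)² = 0.00322;  (-1·δL/L)² = (-1×0.0431)² = 0.00185
δρ/ρ = √(0.00515) = 0.0718
ρ = 8.69e-05 Ω·m, so δρ = 0.0718 × 8.69e-05 = 6.24e-06 Ω·m.

(8.69 ± 0.624) × 10^-5 Ω·m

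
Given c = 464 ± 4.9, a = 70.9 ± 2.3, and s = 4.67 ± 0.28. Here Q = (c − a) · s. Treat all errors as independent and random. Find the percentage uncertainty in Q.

6.15%

Let u = c − a = 393. δu = √(δc² + δa²) = √(24.0 + 5.29) = 5.41, so δu/u = 0.0138.
Q is then a monomial in u, s:
δQ/Q = √((δu/u)² + (1·δs/s)²) = √(0.000190 + 0.00359) = 0.0615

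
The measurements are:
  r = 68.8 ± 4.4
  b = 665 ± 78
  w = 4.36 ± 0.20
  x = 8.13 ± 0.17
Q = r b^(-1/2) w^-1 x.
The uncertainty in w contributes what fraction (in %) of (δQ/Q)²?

(δQ/Q)² = (1·δr/r)² + (−½·δb/b)² + (-1·δw/w)² + (1·δx/x)²
  r term: (1×0.0640)² = 0.00409
  b term: (-0.5×0.117)² = 0.00344
  w term: (-1×0.0459)² = 0.00210
  x term: (1×0.0209)² = 0.000437
Total = 0.0101. Share from w = 0.00210/0.0101 = 0.209.

20.9%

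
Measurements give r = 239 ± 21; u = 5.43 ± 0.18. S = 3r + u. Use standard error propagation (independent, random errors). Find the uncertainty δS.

63.0

Sums and differences: (δS)² = Σ (cᵢ δxᵢ)².
  (3·δr)² = 3970;  (δu)² = 0.0324
δS = √(3970) = 63.0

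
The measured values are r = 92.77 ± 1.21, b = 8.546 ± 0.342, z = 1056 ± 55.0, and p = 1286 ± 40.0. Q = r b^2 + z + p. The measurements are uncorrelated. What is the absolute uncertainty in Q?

554

Let w = r·b^2 = 6775. δw/w = √((1·δr/r)² + (2·δb/b)²) = √(0.000170 + 0.00641) = 0.0811, so δw = 549.
Q = w + z + p: δQ = √(δw² + δz² + δp²) = √(3.02e+05 + 3020 + 1600) = 554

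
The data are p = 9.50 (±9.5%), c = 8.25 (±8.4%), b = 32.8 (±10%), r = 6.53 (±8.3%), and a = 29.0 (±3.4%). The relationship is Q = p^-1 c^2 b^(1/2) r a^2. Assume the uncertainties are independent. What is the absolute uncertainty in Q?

51000

For a monomial Q ∝ p^-1, c^2, b^(1/2), r, a^2, fractional errors add in quadrature:
  (-1·δp/p)² = (-1×0.0950)² = 0.00903;  (2·δc/c)² = (2×0.0840)² = 0.0282;  (½·δb/b)² = (0.5×0.100)² = 0.00250;  (1·δr/r)² = (1×0.0830)² = 0.00689;  (2·δa/a)² = (2×0.0340)² = 0.00462
δQ/Q = √(0.0513) = 0.226
Q = 2.25e+05, so δQ = 0.226 × 2.25e+05 = 51000.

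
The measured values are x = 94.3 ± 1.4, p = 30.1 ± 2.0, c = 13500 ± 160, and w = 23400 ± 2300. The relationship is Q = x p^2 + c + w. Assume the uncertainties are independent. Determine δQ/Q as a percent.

9.53%

Let h = x·p^2 = 85400. δh/h = √((1·δx/x)² + (2·δp/p)²) = √(0.000220 + 0.0177) = 0.134, so δh = 11400.
Q = h + c + w: δQ = √(δh² + δc² + δw²) = √(1.31e+08 + 25600 + 5.29e+06) = 11700
Q = 1.22e+05, so δQ/Q = 11700/1.22e+05 = 0.0953.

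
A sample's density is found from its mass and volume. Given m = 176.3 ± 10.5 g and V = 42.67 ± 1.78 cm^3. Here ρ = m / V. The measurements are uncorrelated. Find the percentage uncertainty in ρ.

7.27%

Each factor contributes (exponent × relative error)² to (δρ/ρ)²:
  (1·δm/m)² = (1×0.0596)² = 0.00355;  (-1·δV/V)² = (-1×0.0417)² = 0.00174
δρ/ρ = √(0.00529) = 0.0727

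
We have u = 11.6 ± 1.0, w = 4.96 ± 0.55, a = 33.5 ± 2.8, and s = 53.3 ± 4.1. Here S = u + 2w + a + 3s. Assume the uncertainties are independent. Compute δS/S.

Sums and differences: (δS)² = Σ (cᵢ δxᵢ)².
  (δu)² = 1.00;  (2·δw)² = 1.21;  (δa)² = 7.84;  (3·δs)² = 151
δS = √(161) = 12.7
S = 215, so δS/S = 12.7/215 = 0.0591.

0.0591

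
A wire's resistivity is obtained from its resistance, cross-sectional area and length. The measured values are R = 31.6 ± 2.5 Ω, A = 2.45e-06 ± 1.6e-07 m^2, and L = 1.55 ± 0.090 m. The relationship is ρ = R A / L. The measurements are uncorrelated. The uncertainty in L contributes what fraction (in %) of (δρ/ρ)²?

(δρ/ρ)² = (1·δR/R)² + (1·δA/A)² + (-1·δL/L)²
  R term: (1×0.0791)² = 0.00626
  A term: (1×0.0653)² = 0.00426
  L term: (-1×0.0581)² = 0.00337
Total = 0.0139. Share from L = 0.00337/0.0139 = 0.243.

24.3%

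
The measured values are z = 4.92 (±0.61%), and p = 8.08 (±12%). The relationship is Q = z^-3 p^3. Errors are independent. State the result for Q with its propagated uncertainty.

Since Q is a product/quotient, work with relative uncertainties:
  (-3·δz/z)² = (-3×0.00610)² = 0.000335;  (3·δp/p)² = (3×0.120)² = 0.130
δQ/Q = √(0.130) = 0.360
Q = 4.43, so δQ = 0.360 × 4.43 = 1.60.

4.43 ± 1.60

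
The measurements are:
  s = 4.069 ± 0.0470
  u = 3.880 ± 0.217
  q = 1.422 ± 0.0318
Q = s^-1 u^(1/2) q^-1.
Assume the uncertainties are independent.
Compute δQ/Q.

0.0376

For a monomial Q ∝ s^-1, u^(1/2), q^-1, fractional errors add in quadrature:
  (-1·δs/s)² = (-1×0.0116)² = 0.000133;  (½·δu/u)² = (0.5×0.0559)² = 0.000782;  (-1·δq/q)² = (-1×0.0224)² = 0.000500
δQ/Q = √(0.00142) = 0.0376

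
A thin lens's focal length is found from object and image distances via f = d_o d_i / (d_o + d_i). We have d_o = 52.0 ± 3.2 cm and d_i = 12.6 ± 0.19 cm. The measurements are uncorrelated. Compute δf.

∂f/∂d_o = (d_i/(d_o+d_i))² = 0.0380;  ∂f/∂d_i = (d_o/(d_o+d_i))² = 0.648
δf = √((∂f/∂d_o · δd_o)² + (∂f/∂d_i · δd_i)²) = √(0.0148 + 0.0152) = 0.173 cm

0.173 cm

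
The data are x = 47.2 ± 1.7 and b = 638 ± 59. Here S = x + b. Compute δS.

S is a linear combination, so absolute uncertainties add in quadrature:
  (δx)² = 2.89;  (δb)² = 3480
δS = √(3480) = 59.0

59.0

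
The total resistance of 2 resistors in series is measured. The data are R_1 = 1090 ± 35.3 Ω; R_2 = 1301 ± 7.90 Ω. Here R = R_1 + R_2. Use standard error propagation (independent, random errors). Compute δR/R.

Sums and differences: (δR)² = Σ (cᵢ δxᵢ)².
  (δR_1)² = 1250;  (δR_2)² = 62.4
δR = √(1310) = 36.2 Ω
R = 2391 Ω, so δR/R = 36.2/2391 = 0.0151.

0.0151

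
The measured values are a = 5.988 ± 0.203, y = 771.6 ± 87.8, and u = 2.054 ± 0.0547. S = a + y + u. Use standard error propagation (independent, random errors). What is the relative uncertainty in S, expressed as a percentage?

Each term contributes (cᵢ δxᵢ)² to (δS)²:
  (δa)² = 0.0412;  (δy)² = 7710;  (δu)² = 0.00299
δS = √(7710) = 87.8
S = 779.6, so δS/S = 87.8/779.6 = 0.113.

11.3%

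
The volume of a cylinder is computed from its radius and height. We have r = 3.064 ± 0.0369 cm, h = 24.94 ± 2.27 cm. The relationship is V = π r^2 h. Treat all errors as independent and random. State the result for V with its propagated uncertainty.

735.6 ± 69.3 cm^3

Since V is a product/quotient, work with relative uncertainties:
  (2·δr/r)² = (2×0.0120)² = 0.000580;  (1·δh/h)² = (1×0.0910)² = 0.00828
δV/V = √(0.00886) = 0.0942
V = 735.6 cm^3, so δV = 0.0942 × 735.6 = 69.3 cm^3.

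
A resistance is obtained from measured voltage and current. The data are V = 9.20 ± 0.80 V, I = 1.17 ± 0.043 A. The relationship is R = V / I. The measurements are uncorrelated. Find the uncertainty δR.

0.742 Ω

Products/powers → add relative errors in quadrature, weighted by exponent:
  (1·δV/V)² = (1×0.0870)² = 0.00756;  (-1·δI/I)² = (-1×0.0368)² = 0.00135
δR/R = √(0.00891) = 0.0944
R = 7.86 Ω, so δR = 0.0944 × 7.86 = 0.742 Ω.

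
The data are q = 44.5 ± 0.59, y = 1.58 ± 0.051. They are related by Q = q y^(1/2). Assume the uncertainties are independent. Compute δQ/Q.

0.0209

Products/powers → add relative errors in quadrature, weighted by exponent:
  (1·δq/q)² = (1×0.0133)² = 0.000176;  (½·δy/y)² = (0.5×0.0323)² = 0.000260
δQ/Q = √(0.000436) = 0.0209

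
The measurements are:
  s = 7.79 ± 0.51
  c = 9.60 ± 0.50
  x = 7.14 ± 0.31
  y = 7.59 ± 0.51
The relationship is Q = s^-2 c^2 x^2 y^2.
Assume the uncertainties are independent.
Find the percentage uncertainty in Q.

23.2%

Relative error in a monomial: (δQ/Q)² = Σ (nᵢ · δxᵢ/xᵢ)².
  (-2·δs/s)² = (-2×0.0655)² = 0.0171;  (2·δc/c)² = (2×0.0521)² = 0.0109;  (2·δx/x)² = (2×0.0434)² = 0.00754;  (2·δy/y)² = (2×0.0672)² = 0.0181
δQ/Q = √(0.0536) = 0.232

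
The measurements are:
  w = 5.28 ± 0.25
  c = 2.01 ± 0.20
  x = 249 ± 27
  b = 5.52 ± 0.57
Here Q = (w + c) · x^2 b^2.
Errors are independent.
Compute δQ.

Let u = w + c = 7.29. δu = √(δw² + δc²) = √(0.0625 + 0.0400) = 0.320, so δu/u = 0.0439.
Q is then a monomial in u, x, b:
δQ/Q = √((δu/u)² + (2·δx/x)² + (2·δb/b)²) = √(0.00193 + 0.0470 + 0.0427) = 0.303
Q = 1.38e+07, so δQ = 0.303 × 1.38e+07 = 4.17e+06.

4.17e+06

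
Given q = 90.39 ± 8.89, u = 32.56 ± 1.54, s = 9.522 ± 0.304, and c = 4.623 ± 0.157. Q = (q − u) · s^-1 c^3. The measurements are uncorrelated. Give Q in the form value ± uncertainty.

600.1 ± 113

Let w = q − u = 57.83. δw = √(δq² + δu²) = √(79.0 + 2.37) = 9.02, so δw/w = 0.156.
Q is then a monomial in w, s, c:
δQ/Q = √((δw/w)² + (-1·δs/s)² + (3·δc/c)²) = √(0.0243 + 0.00102 + 0.0104) = 0.189
Q = 600.1, so δQ = 0.189 × 600.1 = 113.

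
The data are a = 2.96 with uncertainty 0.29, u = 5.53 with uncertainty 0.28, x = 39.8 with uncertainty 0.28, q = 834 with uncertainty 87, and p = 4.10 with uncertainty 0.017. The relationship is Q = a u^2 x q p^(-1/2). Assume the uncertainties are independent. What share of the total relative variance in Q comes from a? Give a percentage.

(δQ/Q)² = (1·δa/a)² + (2·δu/u)² + (1·δx/x)² + (1·δq/q)² + (−½·δp/p)²
  a term: (1×0.0980)² = 0.00960
  u term: (2×0.0506)² = 0.0103
  x term: (1×0.00704)² = 4.95e-05
  q term: (1×0.104)² = 0.0109
  p term: (-0.5×0.00415)² = 4.3e-06
Total = 0.0308. Share from a = 0.00960/0.0308 = 0.312.

31.2%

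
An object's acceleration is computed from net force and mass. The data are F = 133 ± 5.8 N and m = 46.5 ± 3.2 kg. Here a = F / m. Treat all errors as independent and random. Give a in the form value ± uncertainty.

Since a is a product/quotient, work with relative uncertainties:
  (1·δF/F)² = (1×0.0436)² = 0.00190;  (-1·δm/m)² = (-1×0.0688)² = 0.00474
δa/a = √(0.00664) = 0.0815
a = 2.86 m/s^2, so δa = 0.0815 × 2.86 = 0.233 m/s^2.

2.86 ± 0.233 m/s^2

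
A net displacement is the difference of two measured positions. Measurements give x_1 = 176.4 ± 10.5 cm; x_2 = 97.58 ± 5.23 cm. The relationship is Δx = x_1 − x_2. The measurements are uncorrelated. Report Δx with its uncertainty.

Each term contributes (cᵢ δxᵢ)² to (δΔx)²:
  (δx_1)² = 110;  (δx_2)² = 27.4
δΔx = √(138) = 11.7 cm
Δx = 78.82 cm.

78.82 ± 11.7 cm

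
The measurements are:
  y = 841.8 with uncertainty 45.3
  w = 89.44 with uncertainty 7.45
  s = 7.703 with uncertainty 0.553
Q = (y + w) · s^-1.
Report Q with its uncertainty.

Let u = y + w = 931.2. δu = √(δy² + δw²) = √(2050 + 55.5) = 45.9, so δu/u = 0.0493.
Q is then a monomial in u, s:
δQ/Q = √((δu/u)² + (-1·δs/s)²) = √(0.00243 + 0.00515) = 0.0871
Q = 120.9, so δQ = 0.0871 × 120.9 = 10.5.

120.9 ± 10.5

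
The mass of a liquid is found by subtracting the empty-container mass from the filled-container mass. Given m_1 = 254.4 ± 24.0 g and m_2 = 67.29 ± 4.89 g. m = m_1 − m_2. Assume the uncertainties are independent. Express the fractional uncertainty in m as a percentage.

13.1%

Sums and differences: (δm)² = Σ (cᵢ δxᵢ)².
  (δm_1)² = 576;  (δm_2)² = 23.9
δm = √(600) = 24.5 g
m = 187.1 g, so δm/m = 24.5/187.1 = 0.131.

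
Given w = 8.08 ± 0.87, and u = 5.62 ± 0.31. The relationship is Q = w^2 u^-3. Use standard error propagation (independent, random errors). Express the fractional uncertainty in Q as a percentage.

Since Q is a product/quotient, work with relative uncertainties:
  (2·δw/w)² = (2×0.108)² = 0.0464;  (-3·δu/u)² = (-3×0.0552)² = 0.0274
δQ/Q = √(0.0738) = 0.272

27.2%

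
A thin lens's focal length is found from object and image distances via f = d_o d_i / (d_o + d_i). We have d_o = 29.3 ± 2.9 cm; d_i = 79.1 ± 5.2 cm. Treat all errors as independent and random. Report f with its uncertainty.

21.4 ± 1.59 cm

∂f/∂d_o = (d_i/(d_o+d_i))² = 0.532;  ∂f/∂d_i = (d_o/(d_o+d_i))² = 0.0731
δf = √((∂f/∂d_o · δd_o)² + (∂f/∂d_i · δd_i)²) = √(2.38 + 0.144) = 1.59 cm
f = 21.4 cm.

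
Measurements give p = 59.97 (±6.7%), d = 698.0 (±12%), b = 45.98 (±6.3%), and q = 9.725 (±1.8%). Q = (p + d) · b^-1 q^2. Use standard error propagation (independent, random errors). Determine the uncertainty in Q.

206

Let u = p + d = 758.0. δu = √(δp² + δd²) = √(16.1 + 7020) = 83.9, so δu/u = 0.111.
Q is then a monomial in u, b, q:
δQ/Q = √((δu/u)² + (-1·δb/b)² + (2·δq/q)²) = √(0.0122 + 0.00397 + 0.00130) = 0.132
Q = 1559, so δQ = 0.132 × 1559 = 206.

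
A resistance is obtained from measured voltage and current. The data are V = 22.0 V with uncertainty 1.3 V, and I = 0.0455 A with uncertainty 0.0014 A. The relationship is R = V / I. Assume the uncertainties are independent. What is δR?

Products/powers → add relative errors in quadrature, weighted by exponent:
  (1·δV/V)² = (1×0.0591)² = 0.00349;  (-1·δI/I)² = (-1×0.0308)² = 0.000947
δR/R = √(0.00444) = 0.0666
R = 484 Ω, so δR = 0.0666 × 484 = 32.2 Ω.

32.2 Ω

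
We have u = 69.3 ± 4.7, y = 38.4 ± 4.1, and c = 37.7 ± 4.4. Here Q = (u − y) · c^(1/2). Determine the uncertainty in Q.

39.9

Let w = u − y = 30.9. δw = √(δu² + δy²) = √(22.1 + 16.8) = 6.24, so δw/w = 0.202.
Q is then a monomial in w, c:
δQ/Q = √((δw/w)² + (½·δc/c)²) = √(0.0407 + 0.00341) = 0.210
Q = 190, so δQ = 0.210 × 190 = 39.9.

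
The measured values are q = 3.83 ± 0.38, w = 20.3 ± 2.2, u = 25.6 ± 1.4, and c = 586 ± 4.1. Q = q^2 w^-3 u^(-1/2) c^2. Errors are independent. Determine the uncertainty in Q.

Each factor contributes (exponent × relative error)² to (δQ/Q)²:
  (2·δq/q)² = (2×0.0992)² = 0.0394;  (-3·δw/w)² = (-3×0.108)² = 0.106;  (−½·δu/u)² = (-0.5×0.0547)² = 0.000748;  (2·δc/c)² = (2×0.00700)² = 0.000196
δQ/Q = √(0.146) = 0.382
Q = 119, so δQ = 0.382 × 119 = 45.5.

45.5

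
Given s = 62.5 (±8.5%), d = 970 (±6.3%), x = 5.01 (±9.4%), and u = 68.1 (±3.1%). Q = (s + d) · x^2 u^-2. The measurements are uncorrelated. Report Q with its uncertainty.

Let w = s + d = 1030. δw = √(δs² + δd²) = √(28.2 + 3730) = 61.3, so δw/w = 0.0594.
Q is then a monomial in w, x, u:
δQ/Q = √((δw/w)² + (2·δx/x)² + (-2·δu/u)²) = √(0.00353 + 0.0353 + 0.00384) = 0.207
Q = 5.59, so δQ = 0.207 × 5.59 = 1.15.

5.59 ± 1.15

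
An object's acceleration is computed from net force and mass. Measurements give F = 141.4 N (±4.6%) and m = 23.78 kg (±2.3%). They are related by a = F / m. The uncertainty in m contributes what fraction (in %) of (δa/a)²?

20.0%

(δa/a)² = (1·δF/F)² + (-1·δm/m)²
  F term: (1×0.0460)² = 0.00212
  m term: (-1×0.0230)² = 0.000529
Total = 0.00264. Share from m = 0.000529/0.00264 = 0.200.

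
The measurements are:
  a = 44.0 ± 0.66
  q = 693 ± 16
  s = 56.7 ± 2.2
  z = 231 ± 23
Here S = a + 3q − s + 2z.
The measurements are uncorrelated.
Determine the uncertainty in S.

66.5

Absolute uncertainties add in quadrature for a linear combination:
  (δa)² = 0.436;  (3·δq)² = 2300;  (δs)² = 4.84;  (2·δz)² = 2120
δS = √(4430) = 66.5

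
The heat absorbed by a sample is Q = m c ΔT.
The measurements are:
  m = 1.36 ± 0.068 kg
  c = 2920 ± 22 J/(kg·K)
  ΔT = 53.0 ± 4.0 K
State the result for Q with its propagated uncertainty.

Each factor contributes (exponent × relative error)² to (δQ/Q)²:
  (1·δm/m)² = (1×0.0500)² = 0.00250;  (1·δc/c)² = (1×0.00753)² = 5.68e-05;  (1·δΔT/ΔT)² = (1×0.0755)² = 0.00570
δQ/Q = √(0.00825) = 0.0908
Q = 2.1e+05 J, so δQ = 0.0908 × 2.1e+05 = 19100 J.

(2.10 ± 0.191) × 10^5 J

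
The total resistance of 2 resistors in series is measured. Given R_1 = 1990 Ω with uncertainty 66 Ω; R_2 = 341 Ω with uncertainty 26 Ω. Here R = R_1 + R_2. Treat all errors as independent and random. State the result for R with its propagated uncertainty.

2330 ± 70.9 Ω

Sums and differences: (δR)² = Σ (cᵢ δxᵢ)².
  (δR_1)² = 4360;  (δR_2)² = 676
δR = √(5030) = 70.9 Ω
R = 2330 Ω.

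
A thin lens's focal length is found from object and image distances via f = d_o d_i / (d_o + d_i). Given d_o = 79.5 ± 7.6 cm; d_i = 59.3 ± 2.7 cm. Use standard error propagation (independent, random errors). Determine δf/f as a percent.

∂f/∂d_o = (d_i/(d_o+d_i))² = 0.183;  ∂f/∂d_i = (d_o/(d_o+d_i))² = 0.328
δf = √((∂f/∂d_o · δd_o)² + (∂f/∂d_i · δd_i)²) = √(1.92 + 0.785) = 1.65 cm
f = 34.0 cm, so δf/f = 1.65/34.0 = 0.0485.

4.85%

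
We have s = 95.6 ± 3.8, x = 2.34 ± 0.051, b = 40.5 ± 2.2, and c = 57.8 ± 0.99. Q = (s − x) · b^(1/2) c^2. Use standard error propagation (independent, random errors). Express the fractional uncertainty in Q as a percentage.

Let u = s − x = 93.3. δu = √(δs² + δx²) = √(14.4 + 0.00260) = 3.80, so δu/u = 0.0407.
Q is then a monomial in u, b, c:
δQ/Q = √((δu/u)² + (½·δb/b)² + (2·δc/c)²) = √(0.00166 + 0.000738 + 0.00117) = 0.0598

5.98%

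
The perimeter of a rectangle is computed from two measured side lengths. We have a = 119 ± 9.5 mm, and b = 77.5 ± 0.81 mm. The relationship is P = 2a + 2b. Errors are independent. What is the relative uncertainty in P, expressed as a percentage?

For a sum/difference, combine absolute errors in quadrature:
  (2·δa)² = 361;  (2·δb)² = 2.62
δP = √(364) = 19.1 mm
P = 393 mm, so δP/P = 19.1/393 = 0.0485.

4.85%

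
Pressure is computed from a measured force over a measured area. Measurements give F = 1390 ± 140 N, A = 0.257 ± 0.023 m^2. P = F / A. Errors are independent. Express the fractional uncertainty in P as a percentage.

13.5%

Each factor contributes (exponent × relative error)² to (δP/P)²:
  (1·δF/F)² = (1×0.101)² = 0.0101;  (-1·δA/A)² = (-1×0.0895)² = 0.00801
δP/P = √(0.0182) = 0.135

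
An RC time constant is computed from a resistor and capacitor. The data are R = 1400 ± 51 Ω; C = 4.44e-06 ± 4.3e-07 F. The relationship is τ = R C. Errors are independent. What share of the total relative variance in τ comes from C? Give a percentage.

(δτ/τ)² = (1·δR/R)² + (1·δC/C)²
  R term: (1×0.0364)² = 0.00133
  C term: (1×0.0968)² = 0.00938
Total = 0.0107. Share from C = 0.00938/0.0107 = 0.876.

87.6%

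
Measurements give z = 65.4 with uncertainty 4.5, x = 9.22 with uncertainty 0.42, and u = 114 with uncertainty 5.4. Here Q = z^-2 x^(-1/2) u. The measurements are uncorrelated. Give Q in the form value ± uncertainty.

0.00878 ± 0.00129

Relative error in a monomial: (δQ/Q)² = Σ (nᵢ · δxᵢ/xᵢ)².
  (-2·δz/z)² = (-2×0.0688)² = 0.0189;  (−½·δx/x)² = (-0.5×0.0456)² = 0.000519;  (1·δu/u)² = (1×0.0474)² = 0.00224
δQ/Q = √(0.0217) = 0.147
Q = 0.00878, so δQ = 0.147 × 0.00878 = 0.00129.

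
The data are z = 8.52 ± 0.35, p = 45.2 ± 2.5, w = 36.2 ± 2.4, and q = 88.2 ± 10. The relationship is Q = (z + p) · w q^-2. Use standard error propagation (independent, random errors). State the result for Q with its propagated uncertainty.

0.250 ± 0.0602

Let u = z + p = 53.7. δu = √(δz² + δp²) = √(0.122 + 6.25) = 2.52, so δu/u = 0.0470.
Q is then a monomial in u, w, q:
δQ/Q = √((δu/u)² + (1·δw/w)² + (-2·δq/q)²) = √(0.00221 + 0.00440 + 0.0514) = 0.241
Q = 0.250, so δQ = 0.241 × 0.250 = 0.0602.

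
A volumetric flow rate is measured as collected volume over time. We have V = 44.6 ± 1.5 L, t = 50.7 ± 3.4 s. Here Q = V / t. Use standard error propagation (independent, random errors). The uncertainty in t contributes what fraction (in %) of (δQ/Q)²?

79.9%

(δQ/Q)² = (1·δV/V)² + (-1·δt/t)²
  V term: (1×0.0336)² = 0.00113
  t term: (-1×0.0671)² = 0.00450
Total = 0.00563. Share from t = 0.00450/0.00563 = 0.799.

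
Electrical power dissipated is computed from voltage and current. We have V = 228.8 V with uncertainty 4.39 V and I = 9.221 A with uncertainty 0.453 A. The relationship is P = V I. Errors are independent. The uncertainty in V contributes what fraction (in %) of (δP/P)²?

(δP/P)² = (1·δV/V)² + (1·δI/I)²
  V term: (1×0.0192)² = 0.000368
  I term: (1×0.0491)² = 0.00241
Total = 0.00278. Share from V = 0.000368/0.00278 = 0.132.

13.2%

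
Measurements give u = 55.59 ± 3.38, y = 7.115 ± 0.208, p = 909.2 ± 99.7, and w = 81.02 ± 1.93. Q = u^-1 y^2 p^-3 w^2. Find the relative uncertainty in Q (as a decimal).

Relative error in a monomial: (δQ/Q)² = Σ (nᵢ · δxᵢ/xᵢ)².
  (-1·δu/u)² = (-1×0.0608)² = 0.00370;  (2·δy/y)² = (2×0.0292)² = 0.00342;  (-3·δp/p)² = (-3×0.110)² = 0.108;  (2·δw/w)² = (2×0.0238)² = 0.00227
δQ/Q = √(0.118) = 0.343

0.343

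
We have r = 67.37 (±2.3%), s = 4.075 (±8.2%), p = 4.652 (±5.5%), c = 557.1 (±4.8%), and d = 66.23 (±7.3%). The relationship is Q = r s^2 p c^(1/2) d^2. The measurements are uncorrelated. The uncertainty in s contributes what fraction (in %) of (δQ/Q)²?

(δQ/Q)² = (1·δr/r)² + (2·δs/s)² + (1·δp/p)² + (½·δc/c)² + (2·δd/d)²
  r term: (1×0.0230)² = 0.000529
  s term: (2×0.0820)² = 0.0269
  p term: (1×0.0550)² = 0.00303
  c term: (0.5×0.0480)² = 0.000576
  d term: (2×0.0730)² = 0.0213
Total = 0.0523. Share from s = 0.0269/0.0523 = 0.514.

51.4%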